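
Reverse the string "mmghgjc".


Input: mmghgjc
Reading characters right to left:
  Position 6: 'c'
  Position 5: 'j'
  Position 4: 'g'
  Position 3: 'h'
  Position 2: 'g'
  Position 1: 'm'
  Position 0: 'm'
Reversed: cjghgmm

cjghgmm


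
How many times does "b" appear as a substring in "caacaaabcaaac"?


Searching for "b" in "caacaaabcaaac"
Scanning each position:
  Position 0: "c" => no
  Position 1: "a" => no
  Position 2: "a" => no
  Position 3: "c" => no
  Position 4: "a" => no
  Position 5: "a" => no
  Position 6: "a" => no
  Position 7: "b" => MATCH
  Position 8: "c" => no
  Position 9: "a" => no
  Position 10: "a" => no
  Position 11: "a" => no
  Position 12: "c" => no
Total occurrences: 1

1


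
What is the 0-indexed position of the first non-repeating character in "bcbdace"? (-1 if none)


Input: bcbdace
Character frequencies:
  'a': 1
  'b': 2
  'c': 2
  'd': 1
  'e': 1
Scanning left to right for freq == 1:
  Position 0 ('b'): freq=2, skip
  Position 1 ('c'): freq=2, skip
  Position 2 ('b'): freq=2, skip
  Position 3 ('d'): unique! => answer = 3

3


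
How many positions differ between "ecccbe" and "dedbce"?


Comparing "ecccbe" and "dedbce" position by position:
  Position 0: 'e' vs 'd' => DIFFER
  Position 1: 'c' vs 'e' => DIFFER
  Position 2: 'c' vs 'd' => DIFFER
  Position 3: 'c' vs 'b' => DIFFER
  Position 4: 'b' vs 'c' => DIFFER
  Position 5: 'e' vs 'e' => same
Positions that differ: 5

5


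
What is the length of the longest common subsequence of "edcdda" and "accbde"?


LCS of "edcdda" and "accbde"
DP table:
           a    c    c    b    d    e
      0    0    0    0    0    0    0
  e   0    0    0    0    0    0    1
  d   0    0    0    0    0    1    1
  c   0    0    1    1    1    1    1
  d   0    0    1    1    1    2    2
  d   0    0    1    1    1    2    2
  a   0    1    1    1    1    2    2
LCS length = dp[6][6] = 2

2


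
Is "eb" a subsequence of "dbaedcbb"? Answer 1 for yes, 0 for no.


Check if "eb" is a subsequence of "dbaedcbb"
Greedy scan:
  Position 0 ('d'): no match needed
  Position 1 ('b'): no match needed
  Position 2 ('a'): no match needed
  Position 3 ('e'): matches sub[0] = 'e'
  Position 4 ('d'): no match needed
  Position 5 ('c'): no match needed
  Position 6 ('b'): matches sub[1] = 'b'
  Position 7 ('b'): no match needed
All 2 characters matched => is a subsequence

1


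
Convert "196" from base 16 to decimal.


Input: "196" in base 16
Positional expansion:
  Digit '1' (value 1) x 16^2 = 256
  Digit '9' (value 9) x 16^1 = 144
  Digit '6' (value 6) x 16^0 = 6
Sum = 406

406


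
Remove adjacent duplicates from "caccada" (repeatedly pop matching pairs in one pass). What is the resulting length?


Input: caccada
Stack-based adjacent duplicate removal:
  Read 'c': push. Stack: c
  Read 'a': push. Stack: ca
  Read 'c': push. Stack: cac
  Read 'c': matches stack top 'c' => pop. Stack: ca
  Read 'a': matches stack top 'a' => pop. Stack: c
  Read 'd': push. Stack: cd
  Read 'a': push. Stack: cda
Final stack: "cda" (length 3)

3


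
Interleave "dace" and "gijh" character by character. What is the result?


Interleaving "dace" and "gijh":
  Position 0: 'd' from first, 'g' from second => "dg"
  Position 1: 'a' from first, 'i' from second => "ai"
  Position 2: 'c' from first, 'j' from second => "cj"
  Position 3: 'e' from first, 'h' from second => "eh"
Result: dgaicjeh

dgaicjeh


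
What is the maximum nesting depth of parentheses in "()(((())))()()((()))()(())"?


Input: "()(((())))()()((()))()(())"
Tracking depth:
  Position 0 '(': depth becomes 1
  Position 1 ')': depth becomes 0
  Position 2 '(': depth becomes 1
  Position 3 '(': depth becomes 2
  Position 4 '(': depth becomes 3
  Position 5 '(': depth becomes 4
  Position 6 ')': depth becomes 3
  Position 7 ')': depth becomes 2
  Position 8 ')': depth becomes 1
  Position 9 ')': depth becomes 0
  Position 10 '(': depth becomes 1
  Position 11 ')': depth becomes 0
  Position 12 '(': depth becomes 1
  Position 13 ')': depth becomes 0
  Position 14 '(': depth becomes 1
  Position 15 '(': depth becomes 2
  Position 16 '(': depth becomes 3
  Position 17 ')': depth becomes 2
  Position 18 ')': depth becomes 1
  Position 19 ')': depth becomes 0
  Position 20 '(': depth becomes 1
  Position 21 ')': depth becomes 0
  Position 22 '(': depth becomes 1
  Position 23 '(': depth becomes 2
  Position 24 ')': depth becomes 1
  Position 25 ')': depth becomes 0
Maximum depth reached: 4

4


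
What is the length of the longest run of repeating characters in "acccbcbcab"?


Input: "acccbcbcab"
Scanning for longest run:
  Position 1 ('c'): new char, reset run to 1
  Position 2 ('c'): continues run of 'c', length=2
  Position 3 ('c'): continues run of 'c', length=3
  Position 4 ('b'): new char, reset run to 1
  Position 5 ('c'): new char, reset run to 1
  Position 6 ('b'): new char, reset run to 1
  Position 7 ('c'): new char, reset run to 1
  Position 8 ('a'): new char, reset run to 1
  Position 9 ('b'): new char, reset run to 1
Longest run: 'c' with length 3

3


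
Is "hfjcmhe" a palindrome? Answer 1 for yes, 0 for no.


Input: hfjcmhe
Reversed: ehmcjfh
  Compare pos 0 ('h') with pos 6 ('e'): MISMATCH
  Compare pos 1 ('f') with pos 5 ('h'): MISMATCH
  Compare pos 2 ('j') with pos 4 ('m'): MISMATCH
Result: not a palindrome

0


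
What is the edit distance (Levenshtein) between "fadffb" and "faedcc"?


Computing edit distance: "fadffb" -> "faedcc"
DP table:
           f    a    e    d    c    c
      0    1    2    3    4    5    6
  f   1    0    1    2    3    4    5
  a   2    1    0    1    2    3    4
  d   3    2    1    1    1    2    3
  f   4    3    2    2    2    2    3
  f   5    4    3    3    3    3    3
  b   6    5    4    4    4    4    4
Edit distance = dp[6][6] = 4

4


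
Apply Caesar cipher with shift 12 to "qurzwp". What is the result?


Caesar cipher: shift "qurzwp" by 12
  'q' (pos 16) + 12 = pos 2 = 'c'
  'u' (pos 20) + 12 = pos 6 = 'g'
  'r' (pos 17) + 12 = pos 3 = 'd'
  'z' (pos 25) + 12 = pos 11 = 'l'
  'w' (pos 22) + 12 = pos 8 = 'i'
  'p' (pos 15) + 12 = pos 1 = 'b'
Result: cgdlib

cgdlib


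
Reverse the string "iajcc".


Input: iajcc
Reading characters right to left:
  Position 4: 'c'
  Position 3: 'c'
  Position 2: 'j'
  Position 1: 'a'
  Position 0: 'i'
Reversed: ccjai

ccjai


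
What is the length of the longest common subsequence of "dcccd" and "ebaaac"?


LCS of "dcccd" and "ebaaac"
DP table:
           e    b    a    a    a    c
      0    0    0    0    0    0    0
  d   0    0    0    0    0    0    0
  c   0    0    0    0    0    0    1
  c   0    0    0    0    0    0    1
  c   0    0    0    0    0    0    1
  d   0    0    0    0    0    0    1
LCS length = dp[5][6] = 1

1


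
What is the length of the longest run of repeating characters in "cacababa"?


Input: "cacababa"
Scanning for longest run:
  Position 1 ('a'): new char, reset run to 1
  Position 2 ('c'): new char, reset run to 1
  Position 3 ('a'): new char, reset run to 1
  Position 4 ('b'): new char, reset run to 1
  Position 5 ('a'): new char, reset run to 1
  Position 6 ('b'): new char, reset run to 1
  Position 7 ('a'): new char, reset run to 1
Longest run: 'c' with length 1

1


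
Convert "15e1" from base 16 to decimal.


Input: "15e1" in base 16
Positional expansion:
  Digit '1' (value 1) x 16^3 = 4096
  Digit '5' (value 5) x 16^2 = 1280
  Digit 'e' (value 14) x 16^1 = 224
  Digit '1' (value 1) x 16^0 = 1
Sum = 5601

5601


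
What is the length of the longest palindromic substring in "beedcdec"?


Input: "beedcdec"
Checking substrings for palindromes:
  [2:7] "edcde" (len 5) => palindrome
  [3:6] "dcd" (len 3) => palindrome
  [1:3] "ee" (len 2) => palindrome
Longest palindromic substring: "edcde" with length 5

5


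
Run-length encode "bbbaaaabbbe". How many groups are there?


Input: bbbaaaabbbe
Scanning for consecutive runs:
  Group 1: 'b' x 3 (positions 0-2)
  Group 2: 'a' x 4 (positions 3-6)
  Group 3: 'b' x 3 (positions 7-9)
  Group 4: 'e' x 1 (positions 10-10)
Total groups: 4

4


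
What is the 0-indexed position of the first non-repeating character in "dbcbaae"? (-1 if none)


Input: dbcbaae
Character frequencies:
  'a': 2
  'b': 2
  'c': 1
  'd': 1
  'e': 1
Scanning left to right for freq == 1:
  Position 0 ('d'): unique! => answer = 0

0


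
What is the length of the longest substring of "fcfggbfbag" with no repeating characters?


Input: "fcfggbfbag"
Sliding window (track last position of each char):
  Position 0 ('f'): window [0,0] length 1 -- new best
  Position 1 ('c'): window [0,1] length 2 -- new best
  Position 2 ('f'): repeat (last at 0), move window start to 1
  Position 2 ('f'): window [1,2] length 2
  Position 3 ('g'): window [1,3] length 3 -- new best
  Position 4 ('g'): repeat (last at 3), move window start to 4
  Position 4 ('g'): window [4,4] length 1
  Position 5 ('b'): window [4,5] length 2
  Position 6 ('f'): window [4,6] length 3
  Position 7 ('b'): repeat (last at 5), move window start to 6
  Position 7 ('b'): window [6,7] length 2
  Position 8 ('a'): window [6,8] length 3
  Position 9 ('g'): window [6,9] length 4 -- new best
Longest substring with no repeats: "fbag" with length 4

4


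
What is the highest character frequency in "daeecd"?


Input: daeecd
Character counts:
  'a': 1
  'c': 1
  'd': 2
  'e': 2
Maximum frequency: 2

2


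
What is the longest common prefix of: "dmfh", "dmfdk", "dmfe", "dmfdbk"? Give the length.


Words: dmfh, dmfdk, dmfe, dmfdbk
  Position 0: all 'd' => match
  Position 1: all 'm' => match
  Position 2: all 'f' => match
  Position 3: ('h', 'd', 'e', 'd') => mismatch, stop
LCP = "dmf" (length 3)

3


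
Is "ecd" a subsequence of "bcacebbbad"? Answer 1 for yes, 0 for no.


Check if "ecd" is a subsequence of "bcacebbbad"
Greedy scan:
  Position 0 ('b'): no match needed
  Position 1 ('c'): no match needed
  Position 2 ('a'): no match needed
  Position 3 ('c'): no match needed
  Position 4 ('e'): matches sub[0] = 'e'
  Position 5 ('b'): no match needed
  Position 6 ('b'): no match needed
  Position 7 ('b'): no match needed
  Position 8 ('a'): no match needed
  Position 9 ('d'): no match needed
Only matched 1/3 characters => not a subsequence

0


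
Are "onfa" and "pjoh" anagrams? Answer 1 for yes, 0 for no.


Strings: "onfa", "pjoh"
Sorted first:  afno
Sorted second: hjop
Differ at position 0: 'a' vs 'h' => not anagrams

0


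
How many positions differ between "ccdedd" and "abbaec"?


Comparing "ccdedd" and "abbaec" position by position:
  Position 0: 'c' vs 'a' => DIFFER
  Position 1: 'c' vs 'b' => DIFFER
  Position 2: 'd' vs 'b' => DIFFER
  Position 3: 'e' vs 'a' => DIFFER
  Position 4: 'd' vs 'e' => DIFFER
  Position 5: 'd' vs 'c' => DIFFER
Positions that differ: 6

6


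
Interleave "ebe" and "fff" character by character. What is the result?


Interleaving "ebe" and "fff":
  Position 0: 'e' from first, 'f' from second => "ef"
  Position 1: 'b' from first, 'f' from second => "bf"
  Position 2: 'e' from first, 'f' from second => "ef"
Result: efbfef

efbfef


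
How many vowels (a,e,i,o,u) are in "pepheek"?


Input: pepheek
Checking each character:
  'p' at position 0: consonant
  'e' at position 1: vowel (running total: 1)
  'p' at position 2: consonant
  'h' at position 3: consonant
  'e' at position 4: vowel (running total: 2)
  'e' at position 5: vowel (running total: 3)
  'k' at position 6: consonant
Total vowels: 3

3


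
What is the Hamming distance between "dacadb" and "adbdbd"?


Comparing "dacadb" and "adbdbd" position by position:
  Position 0: 'd' vs 'a' => differ
  Position 1: 'a' vs 'd' => differ
  Position 2: 'c' vs 'b' => differ
  Position 3: 'a' vs 'd' => differ
  Position 4: 'd' vs 'b' => differ
  Position 5: 'b' vs 'd' => differ
Total differences (Hamming distance): 6

6


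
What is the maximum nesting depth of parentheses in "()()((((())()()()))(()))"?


Input: "()()((((())()()()))(()))"
Tracking depth:
  Position 0 '(': depth becomes 1
  Position 1 ')': depth becomes 0
  Position 2 '(': depth becomes 1
  Position 3 ')': depth becomes 0
  Position 4 '(': depth becomes 1
  Position 5 '(': depth becomes 2
  Position 6 '(': depth becomes 3
  Position 7 '(': depth becomes 4
  Position 8 '(': depth becomes 5
  Position 9 ')': depth becomes 4
  Position 10 ')': depth becomes 3
  Position 11 '(': depth becomes 4
  Position 12 ')': depth becomes 3
  Position 13 '(': depth becomes 4
  Position 14 ')': depth becomes 3
  Position 15 '(': depth becomes 4
  Position 16 ')': depth becomes 3
  Position 17 ')': depth becomes 2
  Position 18 ')': depth becomes 1
  Position 19 '(': depth becomes 2
  Position 20 '(': depth becomes 3
  Position 21 ')': depth becomes 2
  Position 22 ')': depth becomes 1
  Position 23 ')': depth becomes 0
Maximum depth reached: 5

5


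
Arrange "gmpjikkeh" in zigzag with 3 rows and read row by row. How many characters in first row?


Zigzag "gmpjikkeh" into 3 rows:
Placing characters:
  'g' => row 0
  'm' => row 1
  'p' => row 2
  'j' => row 1
  'i' => row 0
  'k' => row 1
  'k' => row 2
  'e' => row 1
  'h' => row 0
Rows:
  Row 0: "gih"
  Row 1: "mjke"
  Row 2: "pk"
First row length: 3

3


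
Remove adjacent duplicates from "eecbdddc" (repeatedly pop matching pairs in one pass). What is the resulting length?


Input: eecbdddc
Stack-based adjacent duplicate removal:
  Read 'e': push. Stack: e
  Read 'e': matches stack top 'e' => pop. Stack: (empty)
  Read 'c': push. Stack: c
  Read 'b': push. Stack: cb
  Read 'd': push. Stack: cbd
  Read 'd': matches stack top 'd' => pop. Stack: cb
  Read 'd': push. Stack: cbd
  Read 'c': push. Stack: cbdc
Final stack: "cbdc" (length 4)

4


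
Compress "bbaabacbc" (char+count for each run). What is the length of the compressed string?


Input: bbaabacbc
Runs:
  'b' x 2 => "b2"
  'a' x 2 => "a2"
  'b' x 1 => "b1"
  'a' x 1 => "a1"
  'c' x 1 => "c1"
  'b' x 1 => "b1"
  'c' x 1 => "c1"
Compressed: "b2a2b1a1c1b1c1"
Compressed length: 14

14


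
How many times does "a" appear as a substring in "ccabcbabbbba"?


Searching for "a" in "ccabcbabbbba"
Scanning each position:
  Position 0: "c" => no
  Position 1: "c" => no
  Position 2: "a" => MATCH
  Position 3: "b" => no
  Position 4: "c" => no
  Position 5: "b" => no
  Position 6: "a" => MATCH
  Position 7: "b" => no
  Position 8: "b" => no
  Position 9: "b" => no
  Position 10: "b" => no
  Position 11: "a" => MATCH
Total occurrences: 3

3


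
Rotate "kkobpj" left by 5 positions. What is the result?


Input: "kkobpj", rotate left by 5
First 5 characters: "kkobp"
Remaining characters: "j"
Concatenate remaining + first: "j" + "kkobp" = "jkkobp"

jkkobp


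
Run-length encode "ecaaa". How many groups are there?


Input: ecaaa
Scanning for consecutive runs:
  Group 1: 'e' x 1 (positions 0-0)
  Group 2: 'c' x 1 (positions 1-1)
  Group 3: 'a' x 3 (positions 2-4)
Total groups: 3

3


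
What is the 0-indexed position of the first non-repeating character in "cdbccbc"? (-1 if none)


Input: cdbccbc
Character frequencies:
  'b': 2
  'c': 4
  'd': 1
Scanning left to right for freq == 1:
  Position 0 ('c'): freq=4, skip
  Position 1 ('d'): unique! => answer = 1

1


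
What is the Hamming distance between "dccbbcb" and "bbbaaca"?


Comparing "dccbbcb" and "bbbaaca" position by position:
  Position 0: 'd' vs 'b' => differ
  Position 1: 'c' vs 'b' => differ
  Position 2: 'c' vs 'b' => differ
  Position 3: 'b' vs 'a' => differ
  Position 4: 'b' vs 'a' => differ
  Position 5: 'c' vs 'c' => same
  Position 6: 'b' vs 'a' => differ
Total differences (Hamming distance): 6

6


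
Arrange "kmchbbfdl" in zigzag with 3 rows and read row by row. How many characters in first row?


Zigzag "kmchbbfdl" into 3 rows:
Placing characters:
  'k' => row 0
  'm' => row 1
  'c' => row 2
  'h' => row 1
  'b' => row 0
  'b' => row 1
  'f' => row 2
  'd' => row 1
  'l' => row 0
Rows:
  Row 0: "kbl"
  Row 1: "mhbd"
  Row 2: "cf"
First row length: 3

3


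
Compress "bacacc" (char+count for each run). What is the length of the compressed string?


Input: bacacc
Runs:
  'b' x 1 => "b1"
  'a' x 1 => "a1"
  'c' x 1 => "c1"
  'a' x 1 => "a1"
  'c' x 2 => "c2"
Compressed: "b1a1c1a1c2"
Compressed length: 10

10


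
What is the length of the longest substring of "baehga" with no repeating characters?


Input: "baehga"
Sliding window (track last position of each char):
  Position 0 ('b'): window [0,0] length 1 -- new best
  Position 1 ('a'): window [0,1] length 2 -- new best
  Position 2 ('e'): window [0,2] length 3 -- new best
  Position 3 ('h'): window [0,3] length 4 -- new best
  Position 4 ('g'): window [0,4] length 5 -- new best
  Position 5 ('a'): repeat (last at 1), move window start to 2
  Position 5 ('a'): window [2,5] length 4
Longest substring with no repeats: "baehg" with length 5

5


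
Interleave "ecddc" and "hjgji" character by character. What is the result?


Interleaving "ecddc" and "hjgji":
  Position 0: 'e' from first, 'h' from second => "eh"
  Position 1: 'c' from first, 'j' from second => "cj"
  Position 2: 'd' from first, 'g' from second => "dg"
  Position 3: 'd' from first, 'j' from second => "dj"
  Position 4: 'c' from first, 'i' from second => "ci"
Result: ehcjdgdjci

ehcjdgdjci


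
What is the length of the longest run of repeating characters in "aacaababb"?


Input: "aacaababb"
Scanning for longest run:
  Position 1 ('a'): continues run of 'a', length=2
  Position 2 ('c'): new char, reset run to 1
  Position 3 ('a'): new char, reset run to 1
  Position 4 ('a'): continues run of 'a', length=2
  Position 5 ('b'): new char, reset run to 1
  Position 6 ('a'): new char, reset run to 1
  Position 7 ('b'): new char, reset run to 1
  Position 8 ('b'): continues run of 'b', length=2
Longest run: 'a' with length 2

2


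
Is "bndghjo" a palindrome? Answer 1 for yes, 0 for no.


Input: bndghjo
Reversed: ojhgdnb
  Compare pos 0 ('b') with pos 6 ('o'): MISMATCH
  Compare pos 1 ('n') with pos 5 ('j'): MISMATCH
  Compare pos 2 ('d') with pos 4 ('h'): MISMATCH
Result: not a palindrome

0


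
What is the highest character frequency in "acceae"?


Input: acceae
Character counts:
  'a': 2
  'c': 2
  'e': 2
Maximum frequency: 2

2


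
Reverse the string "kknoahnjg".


Input: kknoahnjg
Reading characters right to left:
  Position 8: 'g'
  Position 7: 'j'
  Position 6: 'n'
  Position 5: 'h'
  Position 4: 'a'
  Position 3: 'o'
  Position 2: 'n'
  Position 1: 'k'
  Position 0: 'k'
Reversed: gjnhaonkk

gjnhaonkk


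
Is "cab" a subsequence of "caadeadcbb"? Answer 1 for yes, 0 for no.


Check if "cab" is a subsequence of "caadeadcbb"
Greedy scan:
  Position 0 ('c'): matches sub[0] = 'c'
  Position 1 ('a'): matches sub[1] = 'a'
  Position 2 ('a'): no match needed
  Position 3 ('d'): no match needed
  Position 4 ('e'): no match needed
  Position 5 ('a'): no match needed
  Position 6 ('d'): no match needed
  Position 7 ('c'): no match needed
  Position 8 ('b'): matches sub[2] = 'b'
  Position 9 ('b'): no match needed
All 3 characters matched => is a subsequence

1


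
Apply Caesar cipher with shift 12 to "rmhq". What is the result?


Caesar cipher: shift "rmhq" by 12
  'r' (pos 17) + 12 = pos 3 = 'd'
  'm' (pos 12) + 12 = pos 24 = 'y'
  'h' (pos 7) + 12 = pos 19 = 't'
  'q' (pos 16) + 12 = pos 2 = 'c'
Result: dytc

dytc


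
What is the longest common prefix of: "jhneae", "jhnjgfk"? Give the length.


Words: jhneae, jhnjgfk
  Position 0: all 'j' => match
  Position 1: all 'h' => match
  Position 2: all 'n' => match
  Position 3: ('e', 'j') => mismatch, stop
LCP = "jhn" (length 3)

3


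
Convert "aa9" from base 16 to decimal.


Input: "aa9" in base 16
Positional expansion:
  Digit 'a' (value 10) x 16^2 = 2560
  Digit 'a' (value 10) x 16^1 = 160
  Digit '9' (value 9) x 16^0 = 9
Sum = 2729

2729


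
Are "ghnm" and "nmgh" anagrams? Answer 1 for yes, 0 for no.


Strings: "ghnm", "nmgh"
Sorted first:  ghmn
Sorted second: ghmn
Sorted forms match => anagrams

1


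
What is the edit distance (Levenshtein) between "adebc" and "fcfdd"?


Computing edit distance: "adebc" -> "fcfdd"
DP table:
           f    c    f    d    d
      0    1    2    3    4    5
  a   1    1    2    3    4    5
  d   2    2    2    3    3    4
  e   3    3    3    3    4    4
  b   4    4    4    4    4    5
  c   5    5    4    5    5    5
Edit distance = dp[5][5] = 5

5


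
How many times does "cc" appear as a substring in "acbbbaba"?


Searching for "cc" in "acbbbaba"
Scanning each position:
  Position 0: "ac" => no
  Position 1: "cb" => no
  Position 2: "bb" => no
  Position 3: "bb" => no
  Position 4: "ba" => no
  Position 5: "ab" => no
  Position 6: "ba" => no
Total occurrences: 0

0


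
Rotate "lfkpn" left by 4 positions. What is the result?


Input: "lfkpn", rotate left by 4
First 4 characters: "lfkp"
Remaining characters: "n"
Concatenate remaining + first: "n" + "lfkp" = "nlfkp"

nlfkp


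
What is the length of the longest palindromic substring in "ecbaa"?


Input: "ecbaa"
Checking substrings for palindromes:
  [3:5] "aa" (len 2) => palindrome
Longest palindromic substring: "aa" with length 2

2


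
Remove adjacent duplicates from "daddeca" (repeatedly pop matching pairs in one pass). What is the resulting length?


Input: daddeca
Stack-based adjacent duplicate removal:
  Read 'd': push. Stack: d
  Read 'a': push. Stack: da
  Read 'd': push. Stack: dad
  Read 'd': matches stack top 'd' => pop. Stack: da
  Read 'e': push. Stack: dae
  Read 'c': push. Stack: daec
  Read 'a': push. Stack: daeca
Final stack: "daeca" (length 5)

5


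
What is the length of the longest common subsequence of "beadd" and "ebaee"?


LCS of "beadd" and "ebaee"
DP table:
           e    b    a    e    e
      0    0    0    0    0    0
  b   0    0    1    1    1    1
  e   0    1    1    1    2    2
  a   0    1    1    2    2    2
  d   0    1    1    2    2    2
  d   0    1    1    2    2    2
LCS length = dp[5][5] = 2

2


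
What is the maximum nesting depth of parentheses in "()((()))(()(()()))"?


Input: "()((()))(()(()()))"
Tracking depth:
  Position 0 '(': depth becomes 1
  Position 1 ')': depth becomes 0
  Position 2 '(': depth becomes 1
  Position 3 '(': depth becomes 2
  Position 4 '(': depth becomes 3
  Position 5 ')': depth becomes 2
  Position 6 ')': depth becomes 1
  Position 7 ')': depth becomes 0
  Position 8 '(': depth becomes 1
  Position 9 '(': depth becomes 2
  Position 10 ')': depth becomes 1
  Position 11 '(': depth becomes 2
  Position 12 '(': depth becomes 3
  Position 13 ')': depth becomes 2
  Position 14 '(': depth becomes 3
  Position 15 ')': depth becomes 2
  Position 16 ')': depth becomes 1
  Position 17 ')': depth becomes 0
Maximum depth reached: 3

3


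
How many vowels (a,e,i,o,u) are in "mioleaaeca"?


Input: mioleaaeca
Checking each character:
  'm' at position 0: consonant
  'i' at position 1: vowel (running total: 1)
  'o' at position 2: vowel (running total: 2)
  'l' at position 3: consonant
  'e' at position 4: vowel (running total: 3)
  'a' at position 5: vowel (running total: 4)
  'a' at position 6: vowel (running total: 5)
  'e' at position 7: vowel (running total: 6)
  'c' at position 8: consonant
  'a' at position 9: vowel (running total: 7)
Total vowels: 7

7


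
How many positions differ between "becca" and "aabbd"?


Comparing "becca" and "aabbd" position by position:
  Position 0: 'b' vs 'a' => DIFFER
  Position 1: 'e' vs 'a' => DIFFER
  Position 2: 'c' vs 'b' => DIFFER
  Position 3: 'c' vs 'b' => DIFFER
  Position 4: 'a' vs 'd' => DIFFER
Positions that differ: 5

5


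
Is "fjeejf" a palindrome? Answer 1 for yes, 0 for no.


Input: fjeejf
Reversed: fjeejf
  Compare pos 0 ('f') with pos 5 ('f'): match
  Compare pos 1 ('j') with pos 4 ('j'): match
  Compare pos 2 ('e') with pos 3 ('e'): match
Result: palindrome

1


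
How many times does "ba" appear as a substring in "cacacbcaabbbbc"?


Searching for "ba" in "cacacbcaabbbbc"
Scanning each position:
  Position 0: "ca" => no
  Position 1: "ac" => no
  Position 2: "ca" => no
  Position 3: "ac" => no
  Position 4: "cb" => no
  Position 5: "bc" => no
  Position 6: "ca" => no
  Position 7: "aa" => no
  Position 8: "ab" => no
  Position 9: "bb" => no
  Position 10: "bb" => no
  Position 11: "bb" => no
  Position 12: "bc" => no
Total occurrences: 0

0


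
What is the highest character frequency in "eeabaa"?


Input: eeabaa
Character counts:
  'a': 3
  'b': 1
  'e': 2
Maximum frequency: 3

3


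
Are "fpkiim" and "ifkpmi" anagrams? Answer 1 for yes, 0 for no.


Strings: "fpkiim", "ifkpmi"
Sorted first:  fiikmp
Sorted second: fiikmp
Sorted forms match => anagrams

1


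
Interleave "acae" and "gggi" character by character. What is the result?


Interleaving "acae" and "gggi":
  Position 0: 'a' from first, 'g' from second => "ag"
  Position 1: 'c' from first, 'g' from second => "cg"
  Position 2: 'a' from first, 'g' from second => "ag"
  Position 3: 'e' from first, 'i' from second => "ei"
Result: agcgagei

agcgagei


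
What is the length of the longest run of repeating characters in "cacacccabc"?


Input: "cacacccabc"
Scanning for longest run:
  Position 1 ('a'): new char, reset run to 1
  Position 2 ('c'): new char, reset run to 1
  Position 3 ('a'): new char, reset run to 1
  Position 4 ('c'): new char, reset run to 1
  Position 5 ('c'): continues run of 'c', length=2
  Position 6 ('c'): continues run of 'c', length=3
  Position 7 ('a'): new char, reset run to 1
  Position 8 ('b'): new char, reset run to 1
  Position 9 ('c'): new char, reset run to 1
Longest run: 'c' with length 3

3


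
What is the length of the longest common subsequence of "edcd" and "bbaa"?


LCS of "edcd" and "bbaa"
DP table:
           b    b    a    a
      0    0    0    0    0
  e   0    0    0    0    0
  d   0    0    0    0    0
  c   0    0    0    0    0
  d   0    0    0    0    0
LCS length = dp[4][4] = 0

0


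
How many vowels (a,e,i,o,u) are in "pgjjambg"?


Input: pgjjambg
Checking each character:
  'p' at position 0: consonant
  'g' at position 1: consonant
  'j' at position 2: consonant
  'j' at position 3: consonant
  'a' at position 4: vowel (running total: 1)
  'm' at position 5: consonant
  'b' at position 6: consonant
  'g' at position 7: consonant
Total vowels: 1

1


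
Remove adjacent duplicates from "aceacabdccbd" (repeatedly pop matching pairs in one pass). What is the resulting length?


Input: aceacabdccbd
Stack-based adjacent duplicate removal:
  Read 'a': push. Stack: a
  Read 'c': push. Stack: ac
  Read 'e': push. Stack: ace
  Read 'a': push. Stack: acea
  Read 'c': push. Stack: aceac
  Read 'a': push. Stack: aceaca
  Read 'b': push. Stack: aceacab
  Read 'd': push. Stack: aceacabd
  Read 'c': push. Stack: aceacabdc
  Read 'c': matches stack top 'c' => pop. Stack: aceacabd
  Read 'b': push. Stack: aceacabdb
  Read 'd': push. Stack: aceacabdbd
Final stack: "aceacabdbd" (length 10)

10


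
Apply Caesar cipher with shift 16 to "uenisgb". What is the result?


Caesar cipher: shift "uenisgb" by 16
  'u' (pos 20) + 16 = pos 10 = 'k'
  'e' (pos 4) + 16 = pos 20 = 'u'
  'n' (pos 13) + 16 = pos 3 = 'd'
  'i' (pos 8) + 16 = pos 24 = 'y'
  's' (pos 18) + 16 = pos 8 = 'i'
  'g' (pos 6) + 16 = pos 22 = 'w'
  'b' (pos 1) + 16 = pos 17 = 'r'
Result: kudyiwr

kudyiwr


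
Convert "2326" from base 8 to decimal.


Input: "2326" in base 8
Positional expansion:
  Digit '2' (value 2) x 8^3 = 1024
  Digit '3' (value 3) x 8^2 = 192
  Digit '2' (value 2) x 8^1 = 16
  Digit '6' (value 6) x 8^0 = 6
Sum = 1238

1238


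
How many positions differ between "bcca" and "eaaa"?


Comparing "bcca" and "eaaa" position by position:
  Position 0: 'b' vs 'e' => DIFFER
  Position 1: 'c' vs 'a' => DIFFER
  Position 2: 'c' vs 'a' => DIFFER
  Position 3: 'a' vs 'a' => same
Positions that differ: 3

3


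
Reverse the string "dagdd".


Input: dagdd
Reading characters right to left:
  Position 4: 'd'
  Position 3: 'd'
  Position 2: 'g'
  Position 1: 'a'
  Position 0: 'd'
Reversed: ddgad

ddgad


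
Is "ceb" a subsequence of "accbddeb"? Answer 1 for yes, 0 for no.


Check if "ceb" is a subsequence of "accbddeb"
Greedy scan:
  Position 0 ('a'): no match needed
  Position 1 ('c'): matches sub[0] = 'c'
  Position 2 ('c'): no match needed
  Position 3 ('b'): no match needed
  Position 4 ('d'): no match needed
  Position 5 ('d'): no match needed
  Position 6 ('e'): matches sub[1] = 'e'
  Position 7 ('b'): matches sub[2] = 'b'
All 3 characters matched => is a subsequence

1


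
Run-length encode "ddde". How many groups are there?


Input: ddde
Scanning for consecutive runs:
  Group 1: 'd' x 3 (positions 0-2)
  Group 2: 'e' x 1 (positions 3-3)
Total groups: 2

2


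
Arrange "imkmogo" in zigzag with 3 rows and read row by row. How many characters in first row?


Zigzag "imkmogo" into 3 rows:
Placing characters:
  'i' => row 0
  'm' => row 1
  'k' => row 2
  'm' => row 1
  'o' => row 0
  'g' => row 1
  'o' => row 2
Rows:
  Row 0: "io"
  Row 1: "mmg"
  Row 2: "ko"
First row length: 2

2


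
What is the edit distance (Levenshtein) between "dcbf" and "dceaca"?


Computing edit distance: "dcbf" -> "dceaca"
DP table:
           d    c    e    a    c    a
      0    1    2    3    4    5    6
  d   1    0    1    2    3    4    5
  c   2    1    0    1    2    3    4
  b   3    2    1    1    2    3    4
  f   4    3    2    2    2    3    4
Edit distance = dp[4][6] = 4

4


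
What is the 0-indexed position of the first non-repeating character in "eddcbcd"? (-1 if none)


Input: eddcbcd
Character frequencies:
  'b': 1
  'c': 2
  'd': 3
  'e': 1
Scanning left to right for freq == 1:
  Position 0 ('e'): unique! => answer = 0

0


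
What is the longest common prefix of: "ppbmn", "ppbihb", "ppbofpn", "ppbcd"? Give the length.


Words: ppbmn, ppbihb, ppbofpn, ppbcd
  Position 0: all 'p' => match
  Position 1: all 'p' => match
  Position 2: all 'b' => match
  Position 3: ('m', 'i', 'o', 'c') => mismatch, stop
LCP = "ppb" (length 3)

3


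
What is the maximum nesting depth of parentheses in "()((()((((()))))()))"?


Input: "()((()((((()))))()))"
Tracking depth:
  Position 0 '(': depth becomes 1
  Position 1 ')': depth becomes 0
  Position 2 '(': depth becomes 1
  Position 3 '(': depth becomes 2
  Position 4 '(': depth becomes 3
  Position 5 ')': depth becomes 2
  Position 6 '(': depth becomes 3
  Position 7 '(': depth becomes 4
  Position 8 '(': depth becomes 5
  Position 9 '(': depth becomes 6
  Position 10 '(': depth becomes 7
  Position 11 ')': depth becomes 6
  Position 12 ')': depth becomes 5
  Position 13 ')': depth becomes 4
  Position 14 ')': depth becomes 3
  Position 15 ')': depth becomes 2
  Position 16 '(': depth becomes 3
  Position 17 ')': depth becomes 2
  Position 18 ')': depth becomes 1
  Position 19 ')': depth becomes 0
Maximum depth reached: 7

7


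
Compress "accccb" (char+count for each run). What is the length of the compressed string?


Input: accccb
Runs:
  'a' x 1 => "a1"
  'c' x 4 => "c4"
  'b' x 1 => "b1"
Compressed: "a1c4b1"
Compressed length: 6

6


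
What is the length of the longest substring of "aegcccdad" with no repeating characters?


Input: "aegcccdad"
Sliding window (track last position of each char):
  Position 0 ('a'): window [0,0] length 1 -- new best
  Position 1 ('e'): window [0,1] length 2 -- new best
  Position 2 ('g'): window [0,2] length 3 -- new best
  Position 3 ('c'): window [0,3] length 4 -- new best
  Position 4 ('c'): repeat (last at 3), move window start to 4
  Position 4 ('c'): window [4,4] length 1
  Position 5 ('c'): repeat (last at 4), move window start to 5
  Position 5 ('c'): window [5,5] length 1
  Position 6 ('d'): window [5,6] length 2
  Position 7 ('a'): window [5,7] length 3
  Position 8 ('d'): repeat (last at 6), move window start to 7
  Position 8 ('d'): window [7,8] length 2
Longest substring with no repeats: "aegc" with length 4

4


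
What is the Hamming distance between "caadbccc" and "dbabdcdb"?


Comparing "caadbccc" and "dbabdcdb" position by position:
  Position 0: 'c' vs 'd' => differ
  Position 1: 'a' vs 'b' => differ
  Position 2: 'a' vs 'a' => same
  Position 3: 'd' vs 'b' => differ
  Position 4: 'b' vs 'd' => differ
  Position 5: 'c' vs 'c' => same
  Position 6: 'c' vs 'd' => differ
  Position 7: 'c' vs 'b' => differ
Total differences (Hamming distance): 6

6


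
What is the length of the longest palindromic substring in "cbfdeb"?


Input: "cbfdeb"
Checking substrings for palindromes:
  No multi-char palindromic substrings found
Longest palindromic substring: "c" with length 1

1


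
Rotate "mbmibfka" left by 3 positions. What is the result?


Input: "mbmibfka", rotate left by 3
First 3 characters: "mbm"
Remaining characters: "ibfka"
Concatenate remaining + first: "ibfka" + "mbm" = "ibfkambm"

ibfkambm


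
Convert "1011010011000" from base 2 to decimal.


Input: "1011010011000" in base 2
Positional expansion:
  Digit '1' (value 1) x 2^12 = 4096
  Digit '0' (value 0) x 2^11 = 0
  Digit '1' (value 1) x 2^10 = 1024
  Digit '1' (value 1) x 2^9 = 512
  Digit '0' (value 0) x 2^8 = 0
  Digit '1' (value 1) x 2^7 = 128
  Digit '0' (value 0) x 2^6 = 0
  Digit '0' (value 0) x 2^5 = 0
  Digit '1' (value 1) x 2^4 = 16
  Digit '1' (value 1) x 2^3 = 8
  Digit '0' (value 0) x 2^2 = 0
  Digit '0' (value 0) x 2^1 = 0
  Digit '0' (value 0) x 2^0 = 0
Sum = 5784

5784


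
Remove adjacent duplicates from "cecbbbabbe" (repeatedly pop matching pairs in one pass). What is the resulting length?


Input: cecbbbabbe
Stack-based adjacent duplicate removal:
  Read 'c': push. Stack: c
  Read 'e': push. Stack: ce
  Read 'c': push. Stack: cec
  Read 'b': push. Stack: cecb
  Read 'b': matches stack top 'b' => pop. Stack: cec
  Read 'b': push. Stack: cecb
  Read 'a': push. Stack: cecba
  Read 'b': push. Stack: cecbab
  Read 'b': matches stack top 'b' => pop. Stack: cecba
  Read 'e': push. Stack: cecbae
Final stack: "cecbae" (length 6)

6


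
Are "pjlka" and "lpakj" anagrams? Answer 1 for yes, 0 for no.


Strings: "pjlka", "lpakj"
Sorted first:  ajklp
Sorted second: ajklp
Sorted forms match => anagrams

1


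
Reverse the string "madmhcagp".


Input: madmhcagp
Reading characters right to left:
  Position 8: 'p'
  Position 7: 'g'
  Position 6: 'a'
  Position 5: 'c'
  Position 4: 'h'
  Position 3: 'm'
  Position 2: 'd'
  Position 1: 'a'
  Position 0: 'm'
Reversed: pgachmdam

pgachmdam


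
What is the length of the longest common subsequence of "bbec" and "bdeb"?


LCS of "bbec" and "bdeb"
DP table:
           b    d    e    b
      0    0    0    0    0
  b   0    1    1    1    1
  b   0    1    1    1    2
  e   0    1    1    2    2
  c   0    1    1    2    2
LCS length = dp[4][4] = 2

2


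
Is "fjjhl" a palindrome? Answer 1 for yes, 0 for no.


Input: fjjhl
Reversed: lhjjf
  Compare pos 0 ('f') with pos 4 ('l'): MISMATCH
  Compare pos 1 ('j') with pos 3 ('h'): MISMATCH
Result: not a palindrome

0


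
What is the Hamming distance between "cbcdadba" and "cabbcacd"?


Comparing "cbcdadba" and "cabbcacd" position by position:
  Position 0: 'c' vs 'c' => same
  Position 1: 'b' vs 'a' => differ
  Position 2: 'c' vs 'b' => differ
  Position 3: 'd' vs 'b' => differ
  Position 4: 'a' vs 'c' => differ
  Position 5: 'd' vs 'a' => differ
  Position 6: 'b' vs 'c' => differ
  Position 7: 'a' vs 'd' => differ
Total differences (Hamming distance): 7

7


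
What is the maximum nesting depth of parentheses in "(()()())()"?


Input: "(()()())()"
Tracking depth:
  Position 0 '(': depth becomes 1
  Position 1 '(': depth becomes 2
  Position 2 ')': depth becomes 1
  Position 3 '(': depth becomes 2
  Position 4 ')': depth becomes 1
  Position 5 '(': depth becomes 2
  Position 6 ')': depth becomes 1
  Position 7 ')': depth becomes 0
  Position 8 '(': depth becomes 1
  Position 9 ')': depth becomes 0
Maximum depth reached: 2

2


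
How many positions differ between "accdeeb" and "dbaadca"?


Comparing "accdeeb" and "dbaadca" position by position:
  Position 0: 'a' vs 'd' => DIFFER
  Position 1: 'c' vs 'b' => DIFFER
  Position 2: 'c' vs 'a' => DIFFER
  Position 3: 'd' vs 'a' => DIFFER
  Position 4: 'e' vs 'd' => DIFFER
  Position 5: 'e' vs 'c' => DIFFER
  Position 6: 'b' vs 'a' => DIFFER
Positions that differ: 7

7


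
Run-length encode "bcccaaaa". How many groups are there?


Input: bcccaaaa
Scanning for consecutive runs:
  Group 1: 'b' x 1 (positions 0-0)
  Group 2: 'c' x 3 (positions 1-3)
  Group 3: 'a' x 4 (positions 4-7)
Total groups: 3

3


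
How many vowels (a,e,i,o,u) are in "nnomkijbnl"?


Input: nnomkijbnl
Checking each character:
  'n' at position 0: consonant
  'n' at position 1: consonant
  'o' at position 2: vowel (running total: 1)
  'm' at position 3: consonant
  'k' at position 4: consonant
  'i' at position 5: vowel (running total: 2)
  'j' at position 6: consonant
  'b' at position 7: consonant
  'n' at position 8: consonant
  'l' at position 9: consonant
Total vowels: 2

2


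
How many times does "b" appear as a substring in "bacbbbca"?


Searching for "b" in "bacbbbca"
Scanning each position:
  Position 0: "b" => MATCH
  Position 1: "a" => no
  Position 2: "c" => no
  Position 3: "b" => MATCH
  Position 4: "b" => MATCH
  Position 5: "b" => MATCH
  Position 6: "c" => no
  Position 7: "a" => no
Total occurrences: 4

4


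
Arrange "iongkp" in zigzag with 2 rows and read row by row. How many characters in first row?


Zigzag "iongkp" into 2 rows:
Placing characters:
  'i' => row 0
  'o' => row 1
  'n' => row 0
  'g' => row 1
  'k' => row 0
  'p' => row 1
Rows:
  Row 0: "ink"
  Row 1: "ogp"
First row length: 3

3


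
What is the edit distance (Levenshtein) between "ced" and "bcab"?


Computing edit distance: "ced" -> "bcab"
DP table:
           b    c    a    b
      0    1    2    3    4
  c   1    1    1    2    3
  e   2    2    2    2    3
  d   3    3    3    3    3
Edit distance = dp[3][4] = 3

3


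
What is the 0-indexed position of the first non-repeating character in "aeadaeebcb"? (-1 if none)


Input: aeadaeebcb
Character frequencies:
  'a': 3
  'b': 2
  'c': 1
  'd': 1
  'e': 3
Scanning left to right for freq == 1:
  Position 0 ('a'): freq=3, skip
  Position 1 ('e'): freq=3, skip
  Position 2 ('a'): freq=3, skip
  Position 3 ('d'): unique! => answer = 3

3


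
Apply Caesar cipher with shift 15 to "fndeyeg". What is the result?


Caesar cipher: shift "fndeyeg" by 15
  'f' (pos 5) + 15 = pos 20 = 'u'
  'n' (pos 13) + 15 = pos 2 = 'c'
  'd' (pos 3) + 15 = pos 18 = 's'
  'e' (pos 4) + 15 = pos 19 = 't'
  'y' (pos 24) + 15 = pos 13 = 'n'
  'e' (pos 4) + 15 = pos 19 = 't'
  'g' (pos 6) + 15 = pos 21 = 'v'
Result: ucstntv

ucstntv


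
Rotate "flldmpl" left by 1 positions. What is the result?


Input: "flldmpl", rotate left by 1
First 1 characters: "f"
Remaining characters: "lldmpl"
Concatenate remaining + first: "lldmpl" + "f" = "lldmplf"

lldmplf


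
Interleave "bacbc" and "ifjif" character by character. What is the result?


Interleaving "bacbc" and "ifjif":
  Position 0: 'b' from first, 'i' from second => "bi"
  Position 1: 'a' from first, 'f' from second => "af"
  Position 2: 'c' from first, 'j' from second => "cj"
  Position 3: 'b' from first, 'i' from second => "bi"
  Position 4: 'c' from first, 'f' from second => "cf"
Result: biafcjbicf

biafcjbicf


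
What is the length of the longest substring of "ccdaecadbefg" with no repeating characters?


Input: "ccdaecadbefg"
Sliding window (track last position of each char):
  Position 0 ('c'): window [0,0] length 1 -- new best
  Position 1 ('c'): repeat (last at 0), move window start to 1
  Position 1 ('c'): window [1,1] length 1
  Position 2 ('d'): window [1,2] length 2 -- new best
  Position 3 ('a'): window [1,3] length 3 -- new best
  Position 4 ('e'): window [1,4] length 4 -- new best
  Position 5 ('c'): repeat (last at 1), move window start to 2
  Position 5 ('c'): window [2,5] length 4
  Position 6 ('a'): repeat (last at 3), move window start to 4
  Position 6 ('a'): window [4,6] length 3
  Position 7 ('d'): window [4,7] length 4
  Position 8 ('b'): window [4,8] length 5 -- new best
  Position 9 ('e'): repeat (last at 4), move window start to 5
  Position 9 ('e'): window [5,9] length 5
  Position 10 ('f'): window [5,10] length 6 -- new best
  Position 11 ('g'): window [5,11] length 7 -- new best
Longest substring with no repeats: "cadbefg" with length 7

7
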